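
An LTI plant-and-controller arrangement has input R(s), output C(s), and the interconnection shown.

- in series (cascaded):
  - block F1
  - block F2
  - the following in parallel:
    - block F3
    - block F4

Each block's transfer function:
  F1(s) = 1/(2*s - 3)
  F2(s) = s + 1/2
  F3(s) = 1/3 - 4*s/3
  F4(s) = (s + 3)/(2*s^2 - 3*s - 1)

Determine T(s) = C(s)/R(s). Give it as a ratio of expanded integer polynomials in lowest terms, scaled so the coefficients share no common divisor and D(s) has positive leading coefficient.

The answer is (-8*s^4 + 10*s^3 + 11*s^2 + 10*s + 4)/(12*s^3 - 36*s^2 + 21*s + 9).

Reasoning:
1. reduce the parallel group F3, F4 gives (-8*s^3 + 14*s^2 + 4*s + 8)/(6*s^2 - 9*s - 3)
2. multiply F1, F2, (F3+F4) (series) - this is the overall T(s), already in the required normalized form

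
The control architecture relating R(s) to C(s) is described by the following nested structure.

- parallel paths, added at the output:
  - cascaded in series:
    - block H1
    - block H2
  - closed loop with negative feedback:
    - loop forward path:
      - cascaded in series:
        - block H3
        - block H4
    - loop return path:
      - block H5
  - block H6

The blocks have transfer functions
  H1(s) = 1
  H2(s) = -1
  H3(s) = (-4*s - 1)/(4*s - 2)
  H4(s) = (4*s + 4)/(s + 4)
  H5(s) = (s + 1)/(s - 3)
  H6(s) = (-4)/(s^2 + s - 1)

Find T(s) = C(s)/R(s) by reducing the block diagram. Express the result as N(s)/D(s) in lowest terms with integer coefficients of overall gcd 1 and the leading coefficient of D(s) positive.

Reducing step by step:

Step 1: reduce the series chain H1, H2 gives -1
Step 2: reduce the series chain H3, H4 gives (-8*s^2 - 10*s - 2)/(2*s^2 + 7*s - 4)
Step 3: reduce the feedback loop with forward (H3*H4) and return H5 gives (8*s^3 - 14*s^2 - 28*s - 6)/(6*s^3 + 17*s^2 + 37*s - 10)
Step 4: parallel reduction of (H1*H2), [(H3*H4)/(1+(H3*H4)*H5)], H6: this yields T(s), and no further normalization is needed

Answer: (2*s^5 - 29*s^4 - 122*s^3 - 98*s^2 - 79*s + 36)/(6*s^5 + 23*s^4 + 48*s^3 + 10*s^2 - 47*s + 10)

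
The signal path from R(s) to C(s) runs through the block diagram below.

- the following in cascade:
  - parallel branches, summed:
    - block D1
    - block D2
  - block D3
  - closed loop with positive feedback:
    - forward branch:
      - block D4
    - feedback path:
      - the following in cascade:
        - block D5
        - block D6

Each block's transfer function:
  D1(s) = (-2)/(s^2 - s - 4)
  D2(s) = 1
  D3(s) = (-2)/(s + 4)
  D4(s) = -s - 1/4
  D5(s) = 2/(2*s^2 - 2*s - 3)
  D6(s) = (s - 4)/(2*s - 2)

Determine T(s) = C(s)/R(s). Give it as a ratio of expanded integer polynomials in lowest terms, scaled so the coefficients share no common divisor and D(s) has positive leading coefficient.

The answer is (16*s^6 - 44*s^5 - 84*s^4 + 206*s^3 + 80*s^2 - 138*s - 36)/(8*s^6 + 12*s^5 - 119*s^4 - 81*s^3 + 368*s^2 + 240*s - 128).

Reasoning:
Step 1. reduce the parallel group D1, D2; result (s^2 - s - 6)/(s^2 - s - 4)
Step 2. reduce the series chain D5, D6; result (s - 4)/(2*s^3 - 4*s^2 - s + 3)
Step 3. apply the feedback formula to D4, (D5*D6); result (-8*s^4 + 14*s^3 + 8*s^2 - 11*s - 3)/(8*s^3 - 12*s^2 - 19*s + 8)
Step 4. series reduction of (D1+D2), D3, [D4/(1-D4*(D5*D6))], which is the overall transfer function T(s) = C(s)/R(s) in lowest terms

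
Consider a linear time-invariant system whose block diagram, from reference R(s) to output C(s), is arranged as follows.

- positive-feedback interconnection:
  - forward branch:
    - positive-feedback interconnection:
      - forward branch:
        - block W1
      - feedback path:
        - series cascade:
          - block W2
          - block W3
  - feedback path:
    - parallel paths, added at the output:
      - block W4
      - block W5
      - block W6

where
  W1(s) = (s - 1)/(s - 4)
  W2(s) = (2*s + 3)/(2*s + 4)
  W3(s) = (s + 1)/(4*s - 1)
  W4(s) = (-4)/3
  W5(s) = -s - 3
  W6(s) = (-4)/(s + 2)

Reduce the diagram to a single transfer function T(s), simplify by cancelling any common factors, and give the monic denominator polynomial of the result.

Step 1 - cascade W2, W3, giving (2*s^2 + 5*s + 3)/(8*s^2 + 14*s - 4)
Step 2 - apply the feedback formula to W1, (W2*W3), giving (8*s^3 + 6*s^2 - 18*s + 4)/(6*s^3 - 21*s^2 - 58*s + 19)
Step 3 - add W4, W5, W6 (parallel), giving (-3*s^2 - 19*s - 38)/(3*s + 6)
Step 4 - close the feedback loop around [W1/(1-W1*(W2*W3))], (W4+W5+W6), giving (24*s^3 + 18*s^2 - 54*s + 12)/(24*s^4 + 140*s^3 + 57*s^2 - 516*s + 133)
Step 4 gives the fully reduced T(s), with no common factor left to cancel. The denominator's leading coefficient is 24, so divide each of its coefficients by 24 to get the monic form.

Answer: s^4 + 35*s^3/6 + 19*s^2/8 - 43*s/2 + 133/24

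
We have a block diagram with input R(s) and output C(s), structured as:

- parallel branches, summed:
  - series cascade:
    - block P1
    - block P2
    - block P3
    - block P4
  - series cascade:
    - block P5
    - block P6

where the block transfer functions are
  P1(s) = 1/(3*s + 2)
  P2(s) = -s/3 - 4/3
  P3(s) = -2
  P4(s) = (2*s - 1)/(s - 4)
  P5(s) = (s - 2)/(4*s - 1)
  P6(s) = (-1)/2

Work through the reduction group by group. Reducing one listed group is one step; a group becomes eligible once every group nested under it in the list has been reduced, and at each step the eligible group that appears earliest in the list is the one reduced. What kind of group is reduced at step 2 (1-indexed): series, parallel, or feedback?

[1] reduce the series chain P1, P2, P3, P4
[2] combine P5, P6 in series
[3] reduce the parallel group (P1*P2*P3*P4), (P5*P6)
Step 2 collapses a series group.

Answer: series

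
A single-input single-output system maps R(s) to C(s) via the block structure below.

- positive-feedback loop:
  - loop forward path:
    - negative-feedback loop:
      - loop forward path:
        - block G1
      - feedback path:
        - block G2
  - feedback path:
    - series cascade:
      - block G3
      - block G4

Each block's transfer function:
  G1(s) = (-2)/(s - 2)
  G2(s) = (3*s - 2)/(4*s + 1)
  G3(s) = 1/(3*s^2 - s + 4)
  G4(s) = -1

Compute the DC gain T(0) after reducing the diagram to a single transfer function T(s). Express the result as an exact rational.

The answer is -4/3.

Reasoning:
Step 1. reduce the feedback loop with forward G1 and return G2; result (-8*s - 2)/(4*s^2 - 13*s + 2)
Step 2. multiply G3, G4 (series); result (-1)/(3*s^2 - s + 4)
Step 3. apply the feedback formula to [G1/(1+G1*G2)], (G3*G4); result (-24*s^3 + 2*s^2 - 30*s - 8)/(12*s^4 - 43*s^3 + 35*s^2 - 62*s + 6)
DC gain: substitute s = 0 into T(s) from step 3: T(0) = -8/6 = -4/3.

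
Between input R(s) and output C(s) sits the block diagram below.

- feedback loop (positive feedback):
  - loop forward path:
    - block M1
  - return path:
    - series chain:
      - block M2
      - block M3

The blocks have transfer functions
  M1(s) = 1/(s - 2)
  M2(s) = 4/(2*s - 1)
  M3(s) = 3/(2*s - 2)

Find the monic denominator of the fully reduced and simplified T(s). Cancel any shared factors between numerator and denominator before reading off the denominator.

First reduce the diagram to T(s).

[1] series reduction of M2, M3 = 6/(2*s^2 - 3*s + 1)
[2] collapse the loop (M1 forward, (M2*M3) return) = (2*s^2 - 3*s + 1)/(2*s^3 - 7*s^2 + 7*s - 8)
The result of step 2 is T(s) in lowest terms. Its denominator has leading coefficient 2; dividing the denominator through by 2 makes it monic.

Answer: s^3 - 7*s^2/2 + 7*s/2 - 4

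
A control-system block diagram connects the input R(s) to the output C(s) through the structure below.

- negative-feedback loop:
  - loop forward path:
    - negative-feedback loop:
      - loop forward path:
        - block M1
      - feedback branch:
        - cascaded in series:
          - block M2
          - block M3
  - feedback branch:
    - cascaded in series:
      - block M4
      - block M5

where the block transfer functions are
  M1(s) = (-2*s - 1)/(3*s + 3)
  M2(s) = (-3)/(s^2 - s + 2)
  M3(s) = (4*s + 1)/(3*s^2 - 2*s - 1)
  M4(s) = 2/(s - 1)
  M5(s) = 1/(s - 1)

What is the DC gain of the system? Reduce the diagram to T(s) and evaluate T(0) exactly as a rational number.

Reducing step by step:

Step 1 - multiply M2, M3 (series) = (-12*s - 3)/(3*s^4 - 5*s^3 + 7*s^2 - 3*s - 2)
Step 2 - close the feedback loop around M1, (M2*M3) = (-6*s^5 + 7*s^4 - 9*s^3 - s^2 + 7*s + 2)/(9*s^5 - 6*s^4 + 6*s^3 + 36*s^2 + 3*s - 3)
Step 3 - multiply M4, M5 (series) = 2/(s^2 - 2*s + 1)
Step 4 - close the feedback loop around [M1/(1+M1*(M2*M3))], (M4*M5) = (-6*s^6 + 13*s^5 - 16*s^4 + 8*s^3 + 8*s^2 - 5*s - 2)/(9*s^6 - 15*s^5 + 32*s^3 - 49*s^2 - 24*s - 1)
Step 4 gives the overall T(s). Then T(0) = -2/(-1) = 2.

Answer: 2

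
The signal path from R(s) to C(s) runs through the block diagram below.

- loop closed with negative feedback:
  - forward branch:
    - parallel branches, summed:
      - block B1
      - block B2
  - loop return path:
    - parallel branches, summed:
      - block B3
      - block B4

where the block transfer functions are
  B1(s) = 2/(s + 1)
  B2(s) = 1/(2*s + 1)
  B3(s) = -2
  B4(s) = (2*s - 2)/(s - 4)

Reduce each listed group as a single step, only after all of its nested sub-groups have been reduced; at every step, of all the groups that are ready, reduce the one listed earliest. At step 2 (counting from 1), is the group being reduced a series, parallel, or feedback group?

(1) parallel reduction of B1, B2
(2) combine B3, B4 in parallel
(3) reduce the feedback loop with forward (B1+B2) and return (B3+B4)
The group at step 2 is a parallel group.

Final answer: parallel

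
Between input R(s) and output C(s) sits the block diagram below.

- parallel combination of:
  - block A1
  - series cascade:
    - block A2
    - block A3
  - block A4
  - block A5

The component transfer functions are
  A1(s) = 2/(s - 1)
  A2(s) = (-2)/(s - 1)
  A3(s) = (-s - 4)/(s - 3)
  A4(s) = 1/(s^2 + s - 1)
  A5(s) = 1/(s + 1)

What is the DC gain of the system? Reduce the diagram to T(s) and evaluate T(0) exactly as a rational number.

Answer: 2/3

Working:
Step 1. combine A2, A3 in series = (2*s + 8)/(s^2 - 4*s + 3)
Step 2. reduce the parallel group A1, (A2*A3), A4, A5 = (5*s^4 + 8*s^3 - s^2 + 2*s - 2)/(s^5 - 2*s^4 - 5*s^3 + 5*s^2 + 4*s - 3)
The step-2 result is T(s). Setting s = 0: T(0) = -2/(-3) = 2/3.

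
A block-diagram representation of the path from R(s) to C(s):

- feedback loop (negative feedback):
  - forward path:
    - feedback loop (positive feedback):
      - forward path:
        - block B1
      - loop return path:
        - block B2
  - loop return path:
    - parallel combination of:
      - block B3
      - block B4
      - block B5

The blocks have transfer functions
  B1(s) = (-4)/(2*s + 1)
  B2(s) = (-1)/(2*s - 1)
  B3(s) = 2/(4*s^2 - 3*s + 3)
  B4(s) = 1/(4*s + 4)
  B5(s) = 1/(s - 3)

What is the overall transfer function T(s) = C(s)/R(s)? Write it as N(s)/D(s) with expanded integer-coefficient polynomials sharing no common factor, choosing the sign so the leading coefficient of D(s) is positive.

Reducing step by step:

(1) collapse the loop (B1 forward, B2 return) gives (4 - 8*s)/(4*s^2 - 5)
(2) reduce the parallel group B3, B4, B5 gives (20*s^3 - 3*s^2 - 4*s - 21)/(16*s^4 - 44*s^3 - 12*s^2 + 12*s - 36)
(3) collapse the loop ([B1/(1-B1*B2)] forward, (B3+B4+B5) return), giving the overall T(s)

Answer: (-32*s^5 + 104*s^4 - 20*s^3 - 36*s^2 + 84*s - 36)/(16*s^6 - 44*s^5 - 72*s^4 + 93*s^3 - 16*s^2 + 23*s + 24)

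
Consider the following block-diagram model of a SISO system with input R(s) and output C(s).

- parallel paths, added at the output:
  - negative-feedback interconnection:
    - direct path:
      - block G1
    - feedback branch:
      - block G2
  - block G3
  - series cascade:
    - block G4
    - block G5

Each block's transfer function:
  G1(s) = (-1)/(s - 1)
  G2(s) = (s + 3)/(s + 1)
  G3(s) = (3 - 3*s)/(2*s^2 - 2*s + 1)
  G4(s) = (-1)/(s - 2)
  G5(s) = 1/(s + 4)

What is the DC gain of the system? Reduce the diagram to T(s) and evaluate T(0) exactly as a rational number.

Step 1. feedback reduction of G1, G2; result (-s - 1)/(s^2 - s - 4)
Step 2. reduce the series chain G4, G5; result (-1)/(s^2 + 2*s - 8)
Step 3. sum the parallel branches [G1/(1+G1*G2)], G3, (G4*G5); result (-5*s^5 - 6*s^4 + 66*s^3 - 36*s^2 - 113*s + 108)/(2*s^6 - 29*s^4 + 29*s^3 + 50*s^2 - 64*s + 32)
Step 3 gives the overall T(s). Then T(0) = 108/32 = 27/8.

Final answer: 27/8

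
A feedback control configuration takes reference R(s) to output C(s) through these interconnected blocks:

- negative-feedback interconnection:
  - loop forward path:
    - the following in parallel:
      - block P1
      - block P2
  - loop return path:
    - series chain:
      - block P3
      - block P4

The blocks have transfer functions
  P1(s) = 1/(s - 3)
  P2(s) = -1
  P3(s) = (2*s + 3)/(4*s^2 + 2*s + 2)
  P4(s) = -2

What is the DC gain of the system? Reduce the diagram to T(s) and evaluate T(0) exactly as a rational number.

Answer: -4/15

Working:
(1) combine P1, P2 in parallel; result (4 - s)/(s - 3)
(2) combine P3, P4 in series; result (-2*s - 3)/(2*s^2 + s + 1)
(3) close the feedback loop around (P1+P2), (P3*P4); result (-2*s^3 + 7*s^2 + 3*s + 4)/(2*s^3 - 3*s^2 - 7*s - 15)
Evaluating the step-3 result (the overall T(s)) at s = 0 gives T(0) = 4/(-15) = -4/15.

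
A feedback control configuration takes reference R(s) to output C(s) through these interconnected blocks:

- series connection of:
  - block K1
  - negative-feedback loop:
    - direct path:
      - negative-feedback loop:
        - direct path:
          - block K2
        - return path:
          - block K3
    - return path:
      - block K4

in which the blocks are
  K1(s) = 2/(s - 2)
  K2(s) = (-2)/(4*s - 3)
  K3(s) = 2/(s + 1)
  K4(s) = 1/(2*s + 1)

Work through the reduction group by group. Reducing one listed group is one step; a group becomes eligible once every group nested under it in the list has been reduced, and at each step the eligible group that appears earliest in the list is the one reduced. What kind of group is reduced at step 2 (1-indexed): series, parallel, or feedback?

Reducing step by step:

1. collapse the loop (K2 forward, K3 return)
2. close the feedback loop around [K2/(1+K2*K3)], K4
3. combine K1, [[K2/(1+K2*K3)]/(1+[K2/(1+K2*K3)]*K4)] in series
So the answer for step 2 is feedback.

Answer: feedback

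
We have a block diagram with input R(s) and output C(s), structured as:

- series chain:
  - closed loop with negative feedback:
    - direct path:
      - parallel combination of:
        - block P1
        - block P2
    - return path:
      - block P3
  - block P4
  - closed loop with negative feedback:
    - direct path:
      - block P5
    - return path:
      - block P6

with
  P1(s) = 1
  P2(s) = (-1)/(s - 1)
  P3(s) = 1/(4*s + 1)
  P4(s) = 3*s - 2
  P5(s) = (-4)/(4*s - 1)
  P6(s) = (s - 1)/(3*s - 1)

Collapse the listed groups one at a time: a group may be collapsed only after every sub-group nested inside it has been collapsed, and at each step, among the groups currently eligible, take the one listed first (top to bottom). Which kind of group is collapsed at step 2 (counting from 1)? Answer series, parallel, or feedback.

(1) reduce the parallel group P1, P2
(2) reduce the feedback loop with forward (P1+P2) and return P3
(3) reduce the feedback loop with forward P5 and return P6
(4) cascade [(P1+P2)/(1+(P1+P2)*P3)], P4, [P5/(1+P5*P6)]
At step 2 the group reduced is feedback.

Therefore the answer is feedback.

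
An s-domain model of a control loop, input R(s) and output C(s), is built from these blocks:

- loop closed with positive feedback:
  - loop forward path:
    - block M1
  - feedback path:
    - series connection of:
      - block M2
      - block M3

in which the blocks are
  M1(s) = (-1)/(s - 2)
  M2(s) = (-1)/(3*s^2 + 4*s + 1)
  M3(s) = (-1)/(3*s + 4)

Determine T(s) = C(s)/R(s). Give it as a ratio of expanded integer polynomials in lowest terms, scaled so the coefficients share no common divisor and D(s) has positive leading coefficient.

1. multiply M2, M3 (series) -> 1/(9*s^3 + 24*s^2 + 19*s + 4)
2. apply the feedback formula to M1, (M2*M3) - this is the overall T(s), already in the required normalized form

Therefore the answer is (-9*s^3 - 24*s^2 - 19*s - 4)/(9*s^4 + 6*s^3 - 29*s^2 - 34*s - 7).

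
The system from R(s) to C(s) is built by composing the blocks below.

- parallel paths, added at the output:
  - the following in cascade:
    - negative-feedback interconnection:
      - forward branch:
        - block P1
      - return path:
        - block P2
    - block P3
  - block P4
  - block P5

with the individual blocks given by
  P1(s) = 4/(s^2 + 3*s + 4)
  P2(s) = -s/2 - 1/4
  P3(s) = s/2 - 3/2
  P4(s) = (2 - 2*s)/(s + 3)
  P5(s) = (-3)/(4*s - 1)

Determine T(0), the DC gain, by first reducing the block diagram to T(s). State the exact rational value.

The answer is 5/3.

Reasoning:
Step 1 - feedback reduction of P1, P2 gives 4/(s^2 + s + 3)
Step 2 - cascade [P1/(1+P1*P2)], P3 gives (2*s - 6)/(s^2 + s + 3)
Step 3 - parallel reduction of ([P1/(1+P1*P2)]*P3), P4, P5 gives (-8*s^4 + 7*s^3 - 30*s^2 - 62*s - 15)/(4*s^4 + 15*s^3 + 20*s^2 + 30*s - 9)
DC gain: substitute s = 0 into T(s) from step 3: T(0) = -15/(-9) = 5/3.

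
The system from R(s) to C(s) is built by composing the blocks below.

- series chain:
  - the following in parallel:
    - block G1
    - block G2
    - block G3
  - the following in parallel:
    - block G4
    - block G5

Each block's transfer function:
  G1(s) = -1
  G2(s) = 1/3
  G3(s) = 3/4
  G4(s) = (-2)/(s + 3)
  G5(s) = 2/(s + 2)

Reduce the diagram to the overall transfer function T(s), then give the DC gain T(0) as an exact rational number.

Reducing step by step:

[1] add G1, G2, G3 (parallel), giving 1/12
[2] combine G4, G5 in parallel, giving 2/(s^2 + 5*s + 6)
[3] reduce the series chain (G1+G2+G3), (G4+G5), giving 1/(6*s^2 + 30*s + 36)
That last expression is T(s); at s = 0 only the constant terms survive, so T(0) = 1/36.

Answer: 1/36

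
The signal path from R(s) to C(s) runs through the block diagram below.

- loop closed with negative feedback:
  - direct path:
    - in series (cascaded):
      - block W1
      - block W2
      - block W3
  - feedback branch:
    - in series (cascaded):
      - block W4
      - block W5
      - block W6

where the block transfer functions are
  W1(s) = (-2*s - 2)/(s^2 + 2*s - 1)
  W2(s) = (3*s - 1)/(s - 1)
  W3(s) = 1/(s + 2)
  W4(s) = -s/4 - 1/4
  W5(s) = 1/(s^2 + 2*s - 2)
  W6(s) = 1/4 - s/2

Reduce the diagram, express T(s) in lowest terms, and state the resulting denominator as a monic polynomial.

Step 1 - series reduction of W1, W2, W3 -> (-6*s^2 - 4*s + 2)/(s^4 + 3*s^3 - s^2 - 5*s + 2)
Step 2 - combine W4, W5, W6 in series -> (2*s^2 + s - 1)/(16*s^2 + 32*s - 32)
Step 3 - apply the feedback formula to (W1*W2*W3), (W4*W5*W6) -> (-48*s^4 - 128*s^3 + 48*s^2 + 96*s - 32)/(8*s^6 + 40*s^5 + 18*s^4 - 111*s^3 - 45*s^2 + 115*s - 33)
T(s) is the step-3 result (common factors already cancelled). Leading coefficient of the denominator: 8. Divide through by 8 for the monic polynomial.

Answer: s^6 + 5*s^5 + 9*s^4/4 - 111*s^3/8 - 45*s^2/8 + 115*s/8 - 33/8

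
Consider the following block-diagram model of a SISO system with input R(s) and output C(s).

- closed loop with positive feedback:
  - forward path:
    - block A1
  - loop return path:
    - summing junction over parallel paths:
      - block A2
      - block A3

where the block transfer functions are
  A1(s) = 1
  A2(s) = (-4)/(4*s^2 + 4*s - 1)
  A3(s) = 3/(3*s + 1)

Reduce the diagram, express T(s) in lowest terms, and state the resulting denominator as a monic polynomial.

Step 1. sum the parallel branches A2, A3 = (12*s^2 - 7)/(12*s^3 + 16*s^2 + s - 1)
Step 2. apply the feedback formula to A1, (A2+A3) = (12*s^3 + 16*s^2 + s - 1)/(12*s^3 + 4*s^2 + s + 6)
Step 2 gives the fully reduced T(s), with no common factor left to cancel. The denominator's leading coefficient is 12, so divide each of its coefficients by 12 to get the monic form.

Hence the answer: s^3 + s^2/3 + s/12 + 1/2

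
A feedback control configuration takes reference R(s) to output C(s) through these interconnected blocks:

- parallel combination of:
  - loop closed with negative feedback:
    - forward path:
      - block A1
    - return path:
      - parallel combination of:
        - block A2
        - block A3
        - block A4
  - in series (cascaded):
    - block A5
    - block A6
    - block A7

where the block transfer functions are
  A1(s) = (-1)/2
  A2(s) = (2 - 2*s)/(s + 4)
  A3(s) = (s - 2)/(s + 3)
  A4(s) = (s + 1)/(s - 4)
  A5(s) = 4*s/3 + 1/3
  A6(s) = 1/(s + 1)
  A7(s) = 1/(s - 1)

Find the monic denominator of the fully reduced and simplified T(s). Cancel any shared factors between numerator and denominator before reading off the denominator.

The answer is s^5 - 2*s^4 - 59*s^3/2 - 56*s^2 + 57*s/2 + 58.

Reasoning:
[1] add A2, A3, A4 (parallel), giving (10*s^2 + 25*s + 20)/(s^3 + 3*s^2 - 16*s - 48)
[2] collapse the loop (A1 forward, (A2+A3+A4) return), giving (-s^3 - 3*s^2 + 16*s + 48)/(2*s^3 - 4*s^2 - 57*s - 116)
[3] reduce the series chain A5, A6, A7, giving (4*s + 1)/(3*s^2 - 3)
[4] parallel reduction of [A1/(1+A1*(A2+A3+A4))], (A5*A6*A7), giving (-3*s^5 - s^4 + 37*s^3 - 79*s^2 - 569*s - 260)/(6*s^5 - 12*s^4 - 177*s^3 - 336*s^2 + 171*s + 348)
That last expression is T(s), already simplified. Scaling its denominator by 1/6 (the reciprocal of the leading coefficient) yields the monic denominator.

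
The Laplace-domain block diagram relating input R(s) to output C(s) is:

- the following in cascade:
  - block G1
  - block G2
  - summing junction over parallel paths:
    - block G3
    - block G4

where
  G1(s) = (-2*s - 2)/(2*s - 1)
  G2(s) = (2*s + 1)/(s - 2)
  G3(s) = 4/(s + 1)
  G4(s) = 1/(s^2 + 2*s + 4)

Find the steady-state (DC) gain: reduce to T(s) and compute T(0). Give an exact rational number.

Reducing step by step:

Step 1 - sum the parallel branches G3, G4 = (4*s^2 + 9*s + 17)/(s^3 + 3*s^2 + 6*s + 4)
Step 2 - combine G1, G2, (G3+G4) in series = (-16*s^3 - 44*s^2 - 86*s - 34)/(2*s^4 - s^3 - 16*s + 8)
The step-2 result is T(s). Setting s = 0: T(0) = -34/8 = -17/4.

Answer: -17/4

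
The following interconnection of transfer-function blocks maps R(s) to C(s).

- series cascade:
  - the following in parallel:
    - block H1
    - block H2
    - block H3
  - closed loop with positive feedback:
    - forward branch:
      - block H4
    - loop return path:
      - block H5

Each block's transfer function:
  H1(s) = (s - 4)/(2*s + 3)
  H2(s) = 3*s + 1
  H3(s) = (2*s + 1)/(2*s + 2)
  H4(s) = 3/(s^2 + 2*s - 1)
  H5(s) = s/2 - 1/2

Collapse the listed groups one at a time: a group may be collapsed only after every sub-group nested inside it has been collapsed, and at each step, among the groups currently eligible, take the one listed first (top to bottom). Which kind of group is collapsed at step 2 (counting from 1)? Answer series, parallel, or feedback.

(1) add H1, H2, H3 (parallel)
(2) reduce the feedback loop with forward H4 and return H5
(3) reduce the series chain (H1+H2+H3), [H4/(1-H4*H5)]
Step 2 collapses a feedback group.

Final answer: feedback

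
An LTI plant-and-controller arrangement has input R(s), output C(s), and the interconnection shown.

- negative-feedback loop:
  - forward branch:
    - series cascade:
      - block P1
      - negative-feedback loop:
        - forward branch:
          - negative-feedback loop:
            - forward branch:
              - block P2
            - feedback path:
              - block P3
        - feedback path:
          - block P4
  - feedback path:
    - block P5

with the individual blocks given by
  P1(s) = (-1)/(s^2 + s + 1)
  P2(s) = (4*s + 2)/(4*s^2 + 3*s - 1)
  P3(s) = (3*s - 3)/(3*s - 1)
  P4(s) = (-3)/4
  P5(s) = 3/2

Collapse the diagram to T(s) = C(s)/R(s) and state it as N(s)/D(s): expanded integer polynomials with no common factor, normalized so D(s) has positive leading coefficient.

First reduce the diagram to T(s).

Step 1 - close the feedback loop around P2, P3: (12*s^2 + 2*s - 2)/(12*s^3 + 17*s^2 - 12*s - 5)
Step 2 - collapse the loop ([P2/(1+P2*P3)] forward, P4 return): (24*s^2 + 4*s - 4)/(24*s^3 + 16*s^2 - 27*s - 7)
Step 3 - reduce the series chain P1, [[P2/(1+P2*P3)]/(1+[P2/(1+P2*P3)]*P4)]: (-24*s^2 - 4*s + 4)/(24*s^5 + 40*s^4 + 13*s^3 - 18*s^2 - 34*s - 7)
Step 4 - collapse the loop ((P1*[[P2/(1+P2*P3)]/(1+[P2/(1+P2*P3)]*P4)]) forward, P5 return), giving the overall T(s)

Answer: (-24*s^2 - 4*s + 4)/(24*s^5 + 40*s^4 + 13*s^3 - 54*s^2 - 40*s - 1)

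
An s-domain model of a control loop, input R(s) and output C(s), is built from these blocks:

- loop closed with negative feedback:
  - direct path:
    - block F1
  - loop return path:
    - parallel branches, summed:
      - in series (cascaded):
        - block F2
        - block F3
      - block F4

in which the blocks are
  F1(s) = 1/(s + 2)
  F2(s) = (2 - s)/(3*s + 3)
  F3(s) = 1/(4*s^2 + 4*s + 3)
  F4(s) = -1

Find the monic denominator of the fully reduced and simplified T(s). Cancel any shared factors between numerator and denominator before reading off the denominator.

Answer: s^4 + 3*s^3 + 15*s^2/4 + 29*s/12 + 11/12

Working:
Step 1: multiply F2, F3 (series): (2 - s)/(12*s^3 + 24*s^2 + 21*s + 9)
Step 2: sum the parallel branches (F2*F3), F4: (-12*s^3 - 24*s^2 - 22*s - 7)/(12*s^3 + 24*s^2 + 21*s + 9)
Step 3: apply the feedback formula to F1, ((F2*F3)+F4): (12*s^3 + 24*s^2 + 21*s + 9)/(12*s^4 + 36*s^3 + 45*s^2 + 29*s + 11)
T(s) is the step-3 result (common factors already cancelled). Leading coefficient of the denominator: 12. Divide through by 12 for the monic polynomial.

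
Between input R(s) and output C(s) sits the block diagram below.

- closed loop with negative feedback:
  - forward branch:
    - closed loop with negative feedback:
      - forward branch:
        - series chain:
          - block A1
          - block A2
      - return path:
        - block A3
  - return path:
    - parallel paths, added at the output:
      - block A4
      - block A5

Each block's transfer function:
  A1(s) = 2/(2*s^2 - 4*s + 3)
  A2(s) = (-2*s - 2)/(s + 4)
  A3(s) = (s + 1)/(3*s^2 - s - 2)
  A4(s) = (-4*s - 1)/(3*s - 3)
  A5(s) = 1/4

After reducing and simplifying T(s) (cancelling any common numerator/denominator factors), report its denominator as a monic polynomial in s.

First reduce the diagram to T(s).

Step 1 - combine A1, A2 in series = (-4*s - 4)/(2*s^3 + 4*s^2 - 13*s + 12)
Step 2 - feedback reduction of (A1*A2), A3 = (-12*s^3 - 8*s^2 + 12*s + 8)/(6*s^5 + 10*s^4 - 47*s^3 + 37*s^2 + 6*s - 28)
Step 3 - add A4, A5 (parallel) = (-13*s - 7)/(12*s - 12)
Step 4 - collapse the loop ([(A1*A2)/(1+(A1*A2)*A3)] forward, (A4+A5) return) = (-36*s^3 - 24*s^2 + 36*s + 24)/(18*s^5 + 30*s^4 - 102*s^3 + 197*s^2 + 79*s - 70)
The result of step 4 is T(s) in lowest terms. Its denominator has leading coefficient 18; dividing the denominator through by 18 makes it monic.

Answer: s^5 + 5*s^4/3 - 17*s^3/3 + 197*s^2/18 + 79*s/18 - 35/9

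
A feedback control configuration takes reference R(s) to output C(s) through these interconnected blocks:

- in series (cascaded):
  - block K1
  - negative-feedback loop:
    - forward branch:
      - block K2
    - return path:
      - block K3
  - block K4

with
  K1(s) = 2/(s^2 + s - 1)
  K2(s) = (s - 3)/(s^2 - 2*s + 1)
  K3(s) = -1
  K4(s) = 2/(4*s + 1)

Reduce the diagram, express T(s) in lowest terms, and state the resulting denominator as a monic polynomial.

The answer is s^5 - 7*s^4/4 - s^3/2 + 7*s^2 - 9*s/4 - 1.

Reasoning:
Step 1: close the feedback loop around K2, K3 -> (s - 3)/(s^2 - 3*s + 4)
Step 2: multiply K1, [K2/(1+K2*K3)], K4 (series) -> (4*s - 12)/(4*s^5 - 7*s^4 - 2*s^3 + 28*s^2 - 9*s - 4)
No further cancellation is possible in the step-2 result, so that is T(s). Its denominator becomes monic after dividing by the leading coefficient 4.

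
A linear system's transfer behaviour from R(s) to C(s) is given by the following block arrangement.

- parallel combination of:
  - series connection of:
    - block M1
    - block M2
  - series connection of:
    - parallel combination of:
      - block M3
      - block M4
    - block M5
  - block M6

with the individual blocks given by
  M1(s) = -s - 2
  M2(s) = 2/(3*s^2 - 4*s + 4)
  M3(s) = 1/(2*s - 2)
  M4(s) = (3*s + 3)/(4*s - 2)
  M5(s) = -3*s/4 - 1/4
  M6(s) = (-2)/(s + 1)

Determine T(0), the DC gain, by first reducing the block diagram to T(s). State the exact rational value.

Step 1. combine M1, M2 in series = (-2*s - 4)/(3*s^2 - 4*s + 4)
Step 2. reduce the parallel group M3, M4 = (3*s^2 + 2*s - 4)/(4*s^2 - 6*s + 2)
Step 3. cascade (M3+M4), M5 = (-9*s^3 - 9*s^2 + 10*s + 4)/(16*s^2 - 24*s + 8)
Step 4. combine (M1*M2), ((M3+M4)*M5), M6 in parallel = (-27*s^6 - 18*s^5 - 89*s^4 + 190*s^3 - 344*s^2 + 344*s - 80)/(48*s^5 - 88*s^4 + 48*s^3 + 56*s^2 - 96*s + 32)
Evaluating the step-4 result (the overall T(s)) at s = 0 gives T(0) = -80/32 = -5/2.

Therefore the answer is -5/2.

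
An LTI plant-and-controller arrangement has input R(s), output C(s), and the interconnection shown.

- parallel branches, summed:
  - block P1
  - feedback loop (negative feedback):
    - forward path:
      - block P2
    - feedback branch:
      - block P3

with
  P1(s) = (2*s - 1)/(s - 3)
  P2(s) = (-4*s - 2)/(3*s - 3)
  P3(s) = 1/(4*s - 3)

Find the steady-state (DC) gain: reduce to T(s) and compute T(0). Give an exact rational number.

Step 1. reduce the feedback loop with forward P2 and return P3, giving (-16*s^2 + 4*s + 6)/(12*s^2 - 25*s + 7)
Step 2. reduce the parallel group P1, [P2/(1+P2*P3)], giving (8*s^3 - 10*s^2 + 33*s - 25)/(12*s^3 - 61*s^2 + 82*s - 21)
Evaluating the step-2 result (the overall T(s)) at s = 0 gives T(0) = -25/(-21) = 25/21.

Hence the answer: 25/21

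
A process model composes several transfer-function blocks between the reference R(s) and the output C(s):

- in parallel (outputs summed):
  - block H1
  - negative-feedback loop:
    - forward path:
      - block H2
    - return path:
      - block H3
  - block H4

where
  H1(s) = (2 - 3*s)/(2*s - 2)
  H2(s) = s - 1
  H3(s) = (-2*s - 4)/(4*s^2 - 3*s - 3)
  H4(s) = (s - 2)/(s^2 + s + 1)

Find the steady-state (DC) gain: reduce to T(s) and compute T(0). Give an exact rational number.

Answer: 0

Working:
(1) feedback reduction of H2, H3 = (4*s^3 - 7*s^2 + 3)/(2*s^2 - 5*s + 1)
(2) combine H1, [H2/(1+H2*H3)], H4 in parallel = (8*s^6 - 20*s^5 + 17*s^4 - 24*s^3 + 62*s^2 - 37*s)/(4*s^5 - 10*s^4 + 2*s^3 - 4*s^2 + 10*s - 2)
Evaluating the step-2 result (the overall T(s)) at s = 0 gives T(0) = 0/(-2) = 0.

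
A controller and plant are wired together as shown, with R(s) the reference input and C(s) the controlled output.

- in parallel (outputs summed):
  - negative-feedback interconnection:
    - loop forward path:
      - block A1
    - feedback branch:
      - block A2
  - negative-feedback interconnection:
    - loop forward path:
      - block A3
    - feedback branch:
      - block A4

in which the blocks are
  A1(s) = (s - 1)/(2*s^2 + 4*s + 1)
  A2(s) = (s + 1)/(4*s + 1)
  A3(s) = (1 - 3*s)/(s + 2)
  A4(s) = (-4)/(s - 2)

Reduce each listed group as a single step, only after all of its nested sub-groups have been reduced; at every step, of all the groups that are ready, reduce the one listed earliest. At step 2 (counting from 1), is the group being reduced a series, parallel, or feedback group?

Step 1 - reduce the feedback loop with forward A1 and return A2
Step 2 - collapse the loop (A3 forward, A4 return)
Step 3 - reduce the parallel group [A1/(1+A1*A2)], [A3/(1+A3*A4)]
The group at step 2 is a feedback group.

Hence the answer: feedback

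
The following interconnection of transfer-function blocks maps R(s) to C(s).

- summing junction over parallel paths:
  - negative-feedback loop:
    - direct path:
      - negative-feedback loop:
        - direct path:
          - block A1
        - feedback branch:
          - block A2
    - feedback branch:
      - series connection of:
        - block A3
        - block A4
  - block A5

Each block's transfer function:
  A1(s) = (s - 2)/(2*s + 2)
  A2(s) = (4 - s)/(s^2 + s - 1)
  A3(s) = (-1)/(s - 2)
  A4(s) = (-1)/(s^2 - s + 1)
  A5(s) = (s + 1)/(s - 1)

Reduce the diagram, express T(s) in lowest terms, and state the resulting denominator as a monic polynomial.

Step 1: collapse the loop (A1 forward, A2 return) = (s^3 - s^2 - 3*s + 2)/(2*s^3 + 3*s^2 + 6*s - 10)
Step 2: combine A3, A4 in series = 1/(s^3 - 3*s^2 + 3*s - 2)
Step 3: close the feedback loop around [A1/(1+A1*A2)], (A3*A4) = (s^5 - 2*s^4 - s^3 + 4*s^2 - 5*s + 2)/(2*s^5 + s^4 + 5*s^3 - 12*s^2 + 17*s - 11)
Step 4: sum the parallel branches [[A1/(1+A1*A2)]/(1+[A1/(1+A1*A2)]*(A3*A4))], A5 = (3*s^6 + 7*s^4 - 2*s^3 - 4*s^2 + 13*s - 13)/(2*s^6 - s^5 + 4*s^4 - 17*s^3 + 29*s^2 - 28*s + 11)
Step 4 gives the fully reduced T(s), with no common factor left to cancel. The denominator's leading coefficient is 2, so divide each of its coefficients by 2 to get the monic form.

Therefore the answer is s^6 - s^5/2 + 2*s^4 - 17*s^3/2 + 29*s^2/2 - 14*s + 11/2.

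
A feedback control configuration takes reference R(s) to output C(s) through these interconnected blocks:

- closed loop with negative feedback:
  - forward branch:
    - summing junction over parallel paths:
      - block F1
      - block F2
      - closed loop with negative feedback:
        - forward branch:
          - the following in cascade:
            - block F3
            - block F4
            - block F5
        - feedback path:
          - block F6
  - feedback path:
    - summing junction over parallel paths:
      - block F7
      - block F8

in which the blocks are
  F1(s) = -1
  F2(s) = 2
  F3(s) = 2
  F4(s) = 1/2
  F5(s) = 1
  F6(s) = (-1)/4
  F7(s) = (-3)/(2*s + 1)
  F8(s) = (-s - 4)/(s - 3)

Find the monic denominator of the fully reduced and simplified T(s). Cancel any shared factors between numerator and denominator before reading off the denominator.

[1] combine F3, F4, F5 in series gives 1
[2] reduce the feedback loop with forward (F3*F4*F5) and return F6 gives 4/3
[3] sum the parallel branches F1, F2, [(F3*F4*F5)/(1+(F3*F4*F5)*F6)] gives 7/3
[4] parallel reduction of F7, F8 gives (-2*s^2 - 12*s + 5)/(2*s^2 - 5*s - 3)
[5] close the feedback loop around (F1+F2+[(F3*F4*F5)/(1+(F3*F4*F5)*F6)]), (F7+F8) gives (-14*s^2 + 35*s + 21)/(8*s^2 + 99*s - 26)
Step 5 gives the fully reduced T(s), with no common factor left to cancel. The denominator's leading coefficient is 8, so divide each of its coefficients by 8 to get the monic form.

Therefore the answer is s^2 + 99*s/8 - 13/4.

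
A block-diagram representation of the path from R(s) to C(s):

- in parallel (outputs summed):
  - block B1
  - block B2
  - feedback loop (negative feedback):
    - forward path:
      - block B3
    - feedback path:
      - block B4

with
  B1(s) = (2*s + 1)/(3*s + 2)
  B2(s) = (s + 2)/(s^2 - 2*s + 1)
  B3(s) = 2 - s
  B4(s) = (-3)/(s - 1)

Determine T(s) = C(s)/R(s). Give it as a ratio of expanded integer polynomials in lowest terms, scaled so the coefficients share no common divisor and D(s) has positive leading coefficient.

Answer: (-3*s^5 + 21*s^4 - 31*s^3 + 35*s^2 - 28*s - 39)/(12*s^4 - 37*s^3 + 24*s^2 + 15*s - 14)

Working:
Step 1 - feedback reduction of B3, B4 gives (-s^2 + 3*s - 2)/(4*s - 7)
Step 2 - parallel reduction of B1, B2, [B3/(1+B3*B4)]; the result is T(s) itself (integer coefficients, no common factor, positive leading denominator coefficient)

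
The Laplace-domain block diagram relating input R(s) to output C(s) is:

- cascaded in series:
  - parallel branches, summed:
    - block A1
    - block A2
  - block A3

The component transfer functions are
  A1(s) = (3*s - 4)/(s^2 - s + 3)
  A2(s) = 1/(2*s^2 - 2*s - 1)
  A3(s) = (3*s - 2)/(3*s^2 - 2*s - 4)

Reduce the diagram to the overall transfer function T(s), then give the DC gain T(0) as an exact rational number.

First reduce the diagram to T(s).

Step 1 - sum the parallel branches A1, A2, giving (6*s^3 - 13*s^2 + 4*s + 7)/(2*s^4 - 4*s^3 + 7*s^2 - 5*s - 3)
Step 2 - reduce the series chain (A1+A2), A3, giving (18*s^4 - 51*s^3 + 38*s^2 + 13*s - 14)/(6*s^6 - 16*s^5 + 21*s^4 - 13*s^3 - 27*s^2 + 26*s + 12)
Step 2 gives the overall T(s). Then T(0) = -14/12 = -7/6.

Answer: -7/6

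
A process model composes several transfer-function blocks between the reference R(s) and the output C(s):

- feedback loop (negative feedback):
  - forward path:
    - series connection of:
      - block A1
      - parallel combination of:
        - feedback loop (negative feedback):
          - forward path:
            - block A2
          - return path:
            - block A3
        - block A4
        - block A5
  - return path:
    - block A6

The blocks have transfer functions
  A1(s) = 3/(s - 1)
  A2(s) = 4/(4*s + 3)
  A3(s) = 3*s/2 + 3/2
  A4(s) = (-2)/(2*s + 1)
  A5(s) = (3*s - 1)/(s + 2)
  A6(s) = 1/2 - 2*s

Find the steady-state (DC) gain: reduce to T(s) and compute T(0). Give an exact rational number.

Reducing step by step:

Step 1 - feedback reduction of A2, A3; result 4/(10*s + 9)
Step 2 - parallel reduction of [A2/(1+A2*A3)], A4, A5; result (60*s^3 + 52*s^2 - 39*s - 37)/(20*s^3 + 68*s^2 + 65*s + 18)
Step 3 - series reduction of A1, ([A2/(1+A2*A3)]+A4+A5); result (180*s^3 + 156*s^2 - 117*s - 111)/(20*s^4 + 48*s^3 - 3*s^2 - 47*s - 18)
Step 4 - reduce the feedback loop with forward (A1*([A2/(1+A2*A3)]+A4+A5)) and return A6; result (-360*s^3 - 312*s^2 + 234*s + 222)/(680*s^4 + 348*s^3 - 618*s^2 - 233*s + 147)
DC gain: substitute s = 0 into T(s) from step 4: T(0) = 222/147 = 74/49.

Answer: 74/49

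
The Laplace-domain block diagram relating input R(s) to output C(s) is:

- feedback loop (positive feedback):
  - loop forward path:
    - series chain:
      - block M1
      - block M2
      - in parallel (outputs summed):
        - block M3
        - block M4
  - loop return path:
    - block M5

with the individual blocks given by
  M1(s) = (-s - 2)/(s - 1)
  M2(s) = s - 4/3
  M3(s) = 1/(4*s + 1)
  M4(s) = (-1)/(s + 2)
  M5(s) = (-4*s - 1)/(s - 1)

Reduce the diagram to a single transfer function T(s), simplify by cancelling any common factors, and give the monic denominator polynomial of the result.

[1] combine M3, M4 in parallel -> (1 - 3*s)/(4*s^2 + 9*s + 2)
[2] combine M1, M2, (M3+M4) in series -> (9*s^2 - 15*s + 4)/(12*s^2 - 9*s - 3)
[3] collapse the loop ((M1*M2*(M3+M4)) forward, M5 return) -> (9*s^3 - 24*s^2 + 19*s - 4)/(48*s^3 - 72*s^2 + 7*s + 7)
Step 3 gives the fully reduced T(s), with no common factor left to cancel. The denominator's leading coefficient is 48, so divide each of its coefficients by 48 to get the monic form.

Answer: s^3 - 3*s^2/2 + 7*s/48 + 7/48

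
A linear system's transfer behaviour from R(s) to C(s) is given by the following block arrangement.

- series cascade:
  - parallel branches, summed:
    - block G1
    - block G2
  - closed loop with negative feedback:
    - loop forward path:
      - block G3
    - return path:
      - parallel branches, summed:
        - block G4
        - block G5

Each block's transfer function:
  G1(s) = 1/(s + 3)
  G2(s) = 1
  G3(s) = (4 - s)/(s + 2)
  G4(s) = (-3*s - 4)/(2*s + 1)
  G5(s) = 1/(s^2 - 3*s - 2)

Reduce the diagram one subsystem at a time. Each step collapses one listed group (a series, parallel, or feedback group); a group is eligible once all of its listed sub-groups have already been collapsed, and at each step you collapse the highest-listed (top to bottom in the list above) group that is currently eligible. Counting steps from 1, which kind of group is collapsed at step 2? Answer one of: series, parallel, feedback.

The answer is parallel.

Reasoning:
Step 1. sum the parallel branches G1, G2
Step 2. parallel reduction of G4, G5
Step 3. reduce the feedback loop with forward G3 and return (G4+G5)
Step 4. series reduction of (G1+G2), [G3/(1+G3*(G4+G5))]
At step 2 the group reduced is parallel.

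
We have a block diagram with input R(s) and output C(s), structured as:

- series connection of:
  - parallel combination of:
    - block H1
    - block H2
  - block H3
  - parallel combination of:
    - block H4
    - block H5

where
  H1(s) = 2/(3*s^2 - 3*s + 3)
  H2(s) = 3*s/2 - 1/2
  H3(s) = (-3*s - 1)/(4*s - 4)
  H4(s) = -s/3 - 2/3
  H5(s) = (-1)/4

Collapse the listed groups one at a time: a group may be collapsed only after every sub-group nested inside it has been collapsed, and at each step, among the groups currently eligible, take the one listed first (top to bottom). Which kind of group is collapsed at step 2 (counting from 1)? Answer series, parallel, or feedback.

Step 1: reduce the parallel group H1, H2
Step 2: sum the parallel branches H4, H5
Step 3: series reduction of (H1+H2), H3, (H4+H5)
Step 2: parallel.

Therefore the answer is parallel.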